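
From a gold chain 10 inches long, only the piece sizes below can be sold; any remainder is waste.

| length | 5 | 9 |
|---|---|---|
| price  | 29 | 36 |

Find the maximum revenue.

Let f[k] be the best obtainable value from length k. For each k, try every first piece i and keep the best of price[i] + f[k−i].
f[1] = 0
f[2] = 0
f[3] = 0
f[4] = 0
f[5] = 29
f[6] = 29
f[7] = 29
f[8] = 29
f[9] = 36
f[10] = 58  (first piece 5, then f[5]=29)
One optimal cutting: 5 + 5 → $58.

58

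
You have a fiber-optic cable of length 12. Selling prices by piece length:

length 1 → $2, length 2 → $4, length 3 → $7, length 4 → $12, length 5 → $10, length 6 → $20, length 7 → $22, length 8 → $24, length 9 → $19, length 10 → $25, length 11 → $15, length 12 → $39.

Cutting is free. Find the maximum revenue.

40

Let v[k] be the best obtainable value from length k. For each k, try every first piece i and keep the best of price[i] + v[k−i].
v[1] = 2
v[2] = 4  (first piece 1, then v[1]=2)
v[3] = 7
v[4] = 12
v[5] = 14  (first piece 1, then v[4]=12)
v[6] = 20
v[7] = 22  (first piece 1, then v[6]=20)
v[8] = 24  (first piece 1, then v[7]=22)
v[9] = 27  (first piece 3, then v[6]=20)
v[10] = 32  (first piece 4, then v[6]=20)
v[11] = 34  (first piece 1, then v[10]=32)
v[12] = 40  (first piece 6, then v[6]=20)
One optimal cutting: 6 + 6 → $20 + $20 = $40.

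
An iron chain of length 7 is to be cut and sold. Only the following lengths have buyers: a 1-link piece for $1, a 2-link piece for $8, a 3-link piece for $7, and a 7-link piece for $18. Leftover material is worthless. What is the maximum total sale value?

25

Build best[k] bottom-up: best[k] = max over allowed piece i of (p[i] + best[k−i]).
best[1] = 1
best[2] = 8
best[3] = 9  (first piece 1, then best[2]=8)
best[4] = 16  (first piece 2, then best[2]=8)
best[5] = 17  (first piece 1, then best[4]=16)
best[6] = 24  (first piece 2, then best[4]=16)
best[7] = 25  (first piece 1, then best[6]=24)
One optimal cutting: 2 + 2 + 2 + 1 → $25.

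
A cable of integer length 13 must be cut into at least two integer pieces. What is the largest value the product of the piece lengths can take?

Define prod[k] = max over 1≤i<k of i · max(k−i, prod[k−i]); the inner max lets the remainder stay uncut if that's better.
prod[2] = 1×max(1,0) = 1×1 = 1
prod[3] = 1×max(2,1) = 1×2 = 2
prod[4] = 2×max(2,1) = 2×2 = 4
prod[5] = 2×max(3,2) = 2×3 = 6
prod[6] = 3×max(3,2) = 3×3 = 9
prod[7] = 2×max(5,6) = 2×6 = 12
prod[8] = 2×max(6,9) = 2×9 = 18
prod[9] = 3×max(6,9) = 3×9 = 27
prod[10] = 2×max(8,18) = 2×18 = 36
prod[11] = 2×max(9,27) = 2×27 = 54
prod[12] = 3×max(9,27) = 3×27 = 81
prod[13] = 2×max(11,54) = 2×54 = 108
One optimal split: 3 + 3 + 3 + 2 + 2; product 3×3×3×2×2 = 108.

108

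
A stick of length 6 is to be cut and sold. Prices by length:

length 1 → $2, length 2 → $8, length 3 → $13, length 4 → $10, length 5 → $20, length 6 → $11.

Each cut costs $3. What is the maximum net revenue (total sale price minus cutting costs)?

Build r[k] bottom-up: r[k] = max over allowed piece i of (p[i] + r[k−i]) − 3 per cut.
r[1] = 2
r[2] = 8
r[3] = 13
r[4] = 13  (first piece 2, then r[2]=8)
r[5] = 20
r[6] = 23  (first piece 3, then r[3]=13)
One optimal plan: pieces 3 + 3 (1 cut) → $26 − $3 = $23.

23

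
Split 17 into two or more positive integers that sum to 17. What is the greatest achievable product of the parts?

486

Define g[k] = max over 1≤i<k of i · max(k−i, g[k−i]); the inner max lets the remainder stay uncut if that's better.
g[2] = 1×max(1,0) = 1×1 = 1
g[3] = 1×max(2,1) = 1×2 = 2
g[4] = 2×max(2,1) = 2×2 = 4
g[5] = 2×max(3,2) = 2×3 = 6
g[6] = 3×max(3,2) = 3×3 = 9
g[7] = 2×max(5,6) = 2×6 = 12
g[8] = 2×max(6,9) = 2×9 = 18
g[9] = 3×max(6,9) = 3×9 = 27
g[10] = 2×max(8,18) = 2×18 = 36
g[11] = 2×max(9,27) = 2×27 = 54
g[12] = 3×max(9,27) = 3×27 = 81
g[13] = 2×max(11,54) = 2×54 = 108
g[14] = 2×max(12,81) = 2×81 = 162
g[15] = 3×max(12,81) = 3×81 = 243
g[16] = 2×max(14,162) = 2×162 = 324
g[17] = 2×max(15,243) = 2×243 = 486
One optimal split: 3 + 3 + 3 + 3 + 3 + 2; product 3×3×3×3×3×2 = 486.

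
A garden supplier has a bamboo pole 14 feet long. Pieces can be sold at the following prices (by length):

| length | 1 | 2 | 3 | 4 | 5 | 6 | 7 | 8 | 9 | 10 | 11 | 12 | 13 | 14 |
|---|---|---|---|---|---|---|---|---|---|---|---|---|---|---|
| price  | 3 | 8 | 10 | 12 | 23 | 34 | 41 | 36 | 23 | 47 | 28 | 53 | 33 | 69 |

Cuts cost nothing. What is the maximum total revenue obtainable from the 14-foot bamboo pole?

82

Consider every possible first cut. best[k] is the best of p[i]+best[k−i] over all sellable i≤k.
best[1] = 3
best[2] = max(3+3, 8+0) = 8
best[3] = max(3+8, 8+3, 10+0) = 11
best[4] = max(3+11, 8+8, 10+3, 12+0) = 16
best[5] = max(3+16, 8+11, 10+8, 12+3, 23+0) = 23
best[6] = max(3+23, 8+16, 10+11, 12+8, 23+3, 34+0) = 34
best[7] = max(3+34, 8+23, 10+16, …, 34+3, 41+0) = 41
best[8] = max(3+41, 8+34, 10+23, …, 41+3, 36+0) = 44
best[9] = max(3+44, 8+41, 10+34, …, 36+3, 23+0) = 49
best[10] = max(3+49, 8+44, 10+41, …, 23+3, 47+0) = 52
best[11] = max(3+52, 8+49, 10+44, …, 47+3, 28+0) = 57
best[12] = max(3+57, 8+52, 10+49, …, 28+3, 53+0) = 68
best[13] = max(3+68, 8+57, 10+52, …, 53+3, 33+0) = 75
best[14] = max(3+75, 8+68, 10+57, …, 33+3, 69+0) = 82
One optimal cutting: 7 + 7 → $41 + $41 = $82.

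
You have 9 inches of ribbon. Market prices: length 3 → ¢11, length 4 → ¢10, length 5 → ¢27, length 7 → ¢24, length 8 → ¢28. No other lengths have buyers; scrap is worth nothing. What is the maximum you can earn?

38

Consider every possible first cut. best[k] is the best of p[i]+best[k−i] over all sellable i≤k.
best[1] = 0
best[2] = 0
best[3] = 11
best[4] = max(11+0, 10+0) = 11
best[5] = max(11+0, 10+0, 27+0) = 27
best[6] = max(11+11, 10+0, 27+0) = 27
best[7] = max(11+11, 10+11, 27+0, 24+0) = 27
best[8] = max(11+27, 10+11, 27+11, 24+0, 28+0) = 38
best[9] = max(11+27, 10+27, 27+11, 24+0, 28+0) = 38
One optimal cutting: pieces 5 + 3 with 1 inch of scrap → ¢38.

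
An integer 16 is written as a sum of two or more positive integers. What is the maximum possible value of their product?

324

Fill m[k] for k=2..16: at each k try every first piece i and multiply by the better of (k−i) uncut or m[k−i].
m[2] = 1*max(1,0) = 1*1 = 1
m[3] = 1*max(2,1) = 1*2 = 2
m[4] = 2*max(2,1) = 2*2 = 4
m[5] = 2*max(3,2) = 2*3 = 6
m[6] = 3*max(3,2) = 3*3 = 9
m[7] = 2*max(5,6) = 2*6 = 12
m[8] = 2*max(6,9) = 2*9 = 18
m[9] = 3*max(6,9) = 3*9 = 27
m[10] = 2*max(8,18) = 2*18 = 36
m[11] = 2*max(9,27) = 2*27 = 54
m[12] = 3*max(9,27) = 3*27 = 81
m[13] = 2*max(11,54) = 2*54 = 108
m[14] = 2*max(12,81) = 2*81 = 162
m[15] = 3*max(12,81) = 3*81 = 243
m[16] = 2*max(14,162) = 2*162 = 324
One optimal split: 3 + 3 + 3 + 3 + 2 + 2; product 3*3*3*3*2*2 = 324.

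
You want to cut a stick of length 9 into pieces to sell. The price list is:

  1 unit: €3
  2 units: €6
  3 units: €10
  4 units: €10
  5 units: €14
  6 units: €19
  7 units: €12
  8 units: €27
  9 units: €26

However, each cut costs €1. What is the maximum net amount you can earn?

Build net[k] bottom-up: net[k] = max over allowed piece i of (p[i] + net[k−i]) − 1 per cut.
net[1] = 3
net[2] = 6
net[3] = 10
net[4] = 12  (first piece 1, then net[3]=10)
net[5] = 15  (first piece 2, then net[3]=10)
net[6] = 19  (first piece 3, then net[3]=10)
net[7] = 21  (first piece 1, then net[6]=19)
net[8] = 27
net[9] = 29  (first piece 1, then net[8]=27)
One optimal plan: pieces 8 + 1 (1 cut) → €30 − €1 = €29.

29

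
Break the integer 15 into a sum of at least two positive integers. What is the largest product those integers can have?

243

Fill g[k] for k=2..15: at each k try every first piece i and multiply by the better of (k−i) uncut or g[k−i].
g[2] = 1·max(1,0) = 1·1 = 1
g[3] = 1·max(2,1) = 1·2 = 2
g[4] = 2·max(2,1) = 2·2 = 4
g[5] = 2·max(3,2) = 2·3 = 6
g[6] = 3·max(3,2) = 3·3 = 9
g[7] = 2·max(5,6) = 2·6 = 12
g[8] = 2·max(6,9) = 2·9 = 18
g[9] = 3·max(6,9) = 3·9 = 27
g[10] = 2·max(8,18) = 2·18 = 36
g[11] = 2·max(9,27) = 2·27 = 54
g[12] = 3·max(9,27) = 3·27 = 81
g[13] = 2·max(11,54) = 2·54 = 108
g[14] = 2·max(12,81) = 2·81 = 162
g[15] = 3·max(12,81) = 3·81 = 243
One optimal split: 3 + 3 + 3 + 3 + 3; product 3·3·3·3·3 = 243.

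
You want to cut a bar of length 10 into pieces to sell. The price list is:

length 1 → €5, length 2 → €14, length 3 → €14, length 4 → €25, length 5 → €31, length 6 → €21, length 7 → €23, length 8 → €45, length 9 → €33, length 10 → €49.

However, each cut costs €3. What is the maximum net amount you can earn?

Build r[k] bottom-up: r[k] = max over allowed piece i of (p[i] + r[k−i]) − 3 per cut.
r[1] = 5
r[2] = 14
r[3] = 16  (first piece 1, then r[2]=14)
r[4] = 25  (first piece 2, then r[2]=14)
r[5] = 31
r[6] = 36  (first piece 2, then r[4]=25)
r[7] = 42  (first piece 2, then r[5]=31)
r[8] = 47  (first piece 2, then r[6]=36)
r[9] = 53  (first piece 2, then r[7]=42)
r[10] = 59  (first piece 5, then r[5]=31)
One optimal plan: pieces 5 + 5 (1 cut) → €62 − €3 = €59.

59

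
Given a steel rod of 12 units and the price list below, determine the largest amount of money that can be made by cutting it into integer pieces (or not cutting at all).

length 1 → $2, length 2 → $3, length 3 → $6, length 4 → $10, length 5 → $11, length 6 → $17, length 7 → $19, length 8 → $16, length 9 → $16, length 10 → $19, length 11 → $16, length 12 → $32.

34

Let R[k] be the best obtainable value from length k. For each k, try every first piece i and keep the best of price[i] + R[k−i].
R[1] = 2
R[2] = max(2+2, 3+0) = 4
R[3] = max(2+4, 3+2, 6+0) = 6
R[4] = max(2+6, 3+4, 6+2, 10+0) = 10
R[5] = max(2+10, 3+6, 6+4, 10+2, 11+0) = 12
R[6] = max(2+12, 3+10, 6+6, 10+4, 11+2, 17+0) = 17
R[7] = max(2+17, 3+12, 6+10, …, 17+2, 19+0) = 19
R[8] = max(2+19, 3+17, 6+12, …, 19+2, 16+0) = 21
R[9] = max(2+21, 3+19, 6+17, …, 16+2, 16+0) = 23
R[10] = max(2+23, 3+21, 6+19, …, 16+2, 19+0) = 27
R[11] = max(2+27, 3+23, 6+21, …, 19+2, 16+0) = 29
R[12] = max(2+29, 3+27, 6+23, …, 16+2, 32+0) = 34
One optimal cutting: 6 + 6 → $17 + $17 = $34.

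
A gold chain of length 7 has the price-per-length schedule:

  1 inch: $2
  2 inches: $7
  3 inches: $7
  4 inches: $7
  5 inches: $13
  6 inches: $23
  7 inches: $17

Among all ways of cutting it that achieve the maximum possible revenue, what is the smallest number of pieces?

2

Consider every possible first cut. r[k] is the best of p[i]+r[k−i] over all sellable i≤k.
r[1] = 2
r[2] = 7
r[3] = 9  (first piece 1, then r[2]=7)
r[4] = 14  (first piece 2, then r[2]=7)
r[5] = 16  (first piece 1, then r[4]=14)
r[6] = 23
r[7] = 25  (first piece 1, then r[6]=23)
Maximum revenue is $25.
Now minimize piece count subject to staying optimal: for each k, pieces[k] = 1 + min over i with p[i]+r[k−i]=r[k] of pieces[k−i].
pieces[4] = 2
pieces[5] = 3
pieces[6] = 1
pieces[7] = 2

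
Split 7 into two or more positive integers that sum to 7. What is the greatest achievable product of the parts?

12

Define P[k] = max over 1≤i<k of i · max(k−i, P[k−i]); the inner max lets the remainder stay uncut if that's better.
P[2] = 1·max(1,0) = 1·1 = 1
P[3] = 1·max(2,1) = 1·2 = 2
P[4] = 2·max(2,1) = 2·2 = 4
P[5] = 2·max(3,2) = 2·3 = 6
P[6] = 3·max(3,2) = 3·3 = 9
P[7] = 2·max(5,6) = 2·6 = 12
One optimal split: 3 + 2 + 2; product 3·2·2 = 12.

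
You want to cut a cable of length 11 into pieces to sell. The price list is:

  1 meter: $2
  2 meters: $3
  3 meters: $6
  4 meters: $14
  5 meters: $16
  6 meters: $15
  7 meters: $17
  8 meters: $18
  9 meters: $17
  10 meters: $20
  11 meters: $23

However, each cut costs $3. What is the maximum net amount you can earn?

Let net[k] be the best obtainable value from length k. For each k, try every first piece i and keep the best of price[i] + net[k−i] minus the 3 cut fee when i<k.
net[1] = 2
net[2] = 3
net[3] = 6
net[4] = 14
net[5] = 16
net[6] = 15  (first piece 1, then net[5]=16)
net[7] = 17  (first piece 3, then net[4]=14)
net[8] = 25  (first piece 4, then net[4]=14)
net[9] = 27  (first piece 4, then net[5]=16)
net[10] = 29  (first piece 5, then net[5]=16)
net[11] = 28  (first piece 1, then net[10]=29)
One optimal plan: pieces 5 + 5 + 1 (2 cuts) → $34 − $6 = $28.

28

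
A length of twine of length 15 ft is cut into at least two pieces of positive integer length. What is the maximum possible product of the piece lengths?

243

Let f[k] be the best product for length k (with at least one cut). For each first piece i, the rest contributes max(k−i, f[k−i]).
Small cases: f[2]=1, f[3]=2, f[4]=4, f[5]=6, f[6]=9, f[7]=12, f[8]=18.
f[9] = max(1*18, 2*12, 3*9, …, 7*2, 8*1) = 27
f[10] = max(1*27, 2*18, 3*12, …, 8*2, 9*1) = 36
f[11] = max(1*36, 2*27, 3*18, …, 9*2, 10*1) = 54
f[12] = max(1*54, 2*36, 3*27, …, 10*2, 11*1) = 81
f[13] = max(1*81, 2*54, 3*36, …, 11*2, 12*1) = 108
f[14] = max(1*108, 2*81, 3*54, …, 12*2, 13*1) = 162
f[15] = max(1*162, 2*108, 3*81, …, 13*2, 14*1) = 243
One optimal split: 3 + 3 + 3 + 3 + 3; product 3*3*3*3*3 = 243.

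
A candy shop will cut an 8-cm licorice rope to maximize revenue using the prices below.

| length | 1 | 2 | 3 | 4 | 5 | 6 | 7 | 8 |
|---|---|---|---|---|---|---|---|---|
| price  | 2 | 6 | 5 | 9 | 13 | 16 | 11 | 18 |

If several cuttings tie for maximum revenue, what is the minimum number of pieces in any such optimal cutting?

4

Let r[k] be the best obtainable value from length k. For each k, try every first piece i and keep the best of price[i] + r[k−i].
r[1] = 2
r[2] = max(2+2, 6+0) = 6
r[3] = max(2+6, 6+2, 5+0) = 8
r[4] = max(2+8, 6+6, 5+2, 9+0) = 12
r[5] = max(2+12, 6+8, 5+6, 9+2, 13+0) = 14
r[6] = max(2+14, 6+12, 5+8, 9+6, 13+2, 16+0) = 18
r[7] = max(2+18, 6+14, 5+12, …, 16+2, 11+0) = 20
r[8] = max(2+20, 6+18, 5+14, …, 11+2, 18+0) = 24
Maximum revenue is ¢24.
Now minimize piece count subject to staying optimal: for each k, pieces[k] = 1 + min over i with p[i]+r[k−i]=r[k] of pieces[k−i].
pieces[5] = 3
pieces[6] = 3
pieces[7] = 4
pieces[8] = 4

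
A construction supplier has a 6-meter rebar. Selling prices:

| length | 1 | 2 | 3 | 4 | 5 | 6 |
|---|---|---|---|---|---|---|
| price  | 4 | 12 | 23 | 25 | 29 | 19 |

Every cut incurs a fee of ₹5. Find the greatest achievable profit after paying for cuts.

41

Build net[k] bottom-up: net[k] = max over allowed piece i of (p[i] + net[k−i]) − 5 per cut.
net[1] = 4
net[2] = max(4+4-5, 12+0) = 12
net[3] = max(4+12-5, 12+4-5, 23+0) = 23
net[4] = max(4+23-5, 12+12-5, 23+4-5, 25+0) = 25
net[5] = max(4+25-5, 12+23-5, 23+12-5, 25+4-5, 29+0) = 30
net[6] = max(4+30-5, 12+25-5, 23+23-5, 25+12-5, 29+4-5, 19+0) = 41
One optimal plan: pieces 3 + 3 (1 cut) → ₹46 − ₹5 = ₹41.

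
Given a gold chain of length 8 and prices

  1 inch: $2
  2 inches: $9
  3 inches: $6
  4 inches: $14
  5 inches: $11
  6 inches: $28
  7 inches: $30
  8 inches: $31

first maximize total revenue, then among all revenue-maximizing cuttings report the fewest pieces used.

Build r[k] bottom-up: r[k] = max over allowed piece i of (p[i] + r[k−i]).
r[1] = 2
r[2] = 9
r[3] = 11  (first piece 1, then r[2]=9)
r[4] = 18  (first piece 2, then r[2]=9)
r[5] = 20  (first piece 1, then r[4]=18)
r[6] = 28
r[7] = 30  (first piece 1, then r[6]=28)
r[8] = 37  (first piece 2, then r[6]=28)
Maximum revenue is $37.
Now minimize piece count subject to staying optimal: for each k, pieces[k] = 1 + min over i with p[i]+r[k−i]=r[k] of pieces[k−i].
pieces[5] = 3
pieces[6] = 1
pieces[7] = 1
pieces[8] = 2

2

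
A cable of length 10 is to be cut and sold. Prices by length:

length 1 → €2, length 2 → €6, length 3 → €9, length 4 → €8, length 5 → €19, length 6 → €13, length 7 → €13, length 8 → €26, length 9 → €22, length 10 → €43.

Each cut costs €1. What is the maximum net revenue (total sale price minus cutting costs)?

Build v[k] bottom-up: v[k] = max over allowed piece i of (p[i] + v[k−i]) − 1 per cut.
v[1] = 2
v[2] = max(2+2-1, 6+0) = 6
v[3] = max(2+6-1, 6+2-1, 9+0) = 9
v[4] = max(2+9-1, 6+6-1, 9+2-1, 8+0) = 11
v[5] = max(2+11-1, 6+9-1, 9+6-1, 8+2-1, 19+0) = 19
v[6] = max(2+19-1, 6+11-1, 9+9-1, 8+6-1, 19+2-1, 13+0) = 20
v[7] = max(2+20-1, 6+19-1, 9+11-1, …, 13+2-1, 13+0) = 24
v[8] = max(2+24-1, 6+20-1, 9+19-1, …, 13+2-1, 26+0) = 27
v[9] = max(2+27-1, 6+24-1, 9+20-1, …, 26+2-1, 22+0) = 29
v[10] = max(2+29-1, 6+27-1, 9+24-1, …, 22+2-1, 43+0) = 43
Best is to make no cuts and sell whole for €43.

43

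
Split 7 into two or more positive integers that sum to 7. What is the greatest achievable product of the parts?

12

Define f[k] = max over 1≤i<k of i · max(k−i, f[k−i]); the inner max lets the remainder stay uncut if that's better.
f[2] = 1×max(1,0) = 1×1 = 1
f[3] = 1×max(2,1) = 1×2 = 2
f[4] = 2×max(2,1) = 2×2 = 4
f[5] = 2×max(3,2) = 2×3 = 6
f[6] = 3×max(3,2) = 3×3 = 9
f[7] = 2×max(5,6) = 2×6 = 12
One optimal split: 3 + 2 + 2; product 3×2×2 = 12.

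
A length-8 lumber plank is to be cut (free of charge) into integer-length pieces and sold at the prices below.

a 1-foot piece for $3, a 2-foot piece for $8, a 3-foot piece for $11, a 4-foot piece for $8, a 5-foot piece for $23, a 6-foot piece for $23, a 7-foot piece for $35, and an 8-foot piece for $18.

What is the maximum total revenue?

Build r[k] bottom-up: r[k] = max over allowed piece i of (p[i] + r[k−i]).
r[1] = 3
r[2] = max(3+3, 8+0) = 8
r[3] = max(3+8, 8+3, 11+0) = 11
r[4] = max(3+11, 8+8, 11+3, 8+0) = 16
r[5] = max(3+16, 8+11, 11+8, 8+3, 23+0) = 23
r[6] = max(3+23, 8+16, 11+11, 8+8, 23+3, 23+0) = 26
r[7] = max(3+26, 8+23, 11+16, …, 23+3, 35+0) = 35
r[8] = max(3+35, 8+26, 11+23, …, 35+3, 18+0) = 38
One optimal cutting: 7 + 1 → $35 + $3 = $38.

38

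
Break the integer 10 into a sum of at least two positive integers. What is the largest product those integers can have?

Let prod[k] be the best product for length k (with at least one cut). For each first piece i, the rest contributes max(k−i, prod[k−i]).
prod[2] = 1×max(1,0) = 1×1 = 1
prod[3] = 1×max(2,1) = 1×2 = 2
prod[4] = 2×max(2,1) = 2×2 = 4
prod[5] = 2×max(3,2) = 2×3 = 6
prod[6] = 3×max(3,2) = 3×3 = 9
prod[7] = 2×max(5,6) = 2×6 = 12
prod[8] = 2×max(6,9) = 2×9 = 18
prod[9] = 3×max(6,9) = 3×9 = 27
prod[10] = 2×max(8,18) = 2×18 = 36
One optimal split: 3 + 3 + 2 + 2; product 3×3×2×2 = 36.

36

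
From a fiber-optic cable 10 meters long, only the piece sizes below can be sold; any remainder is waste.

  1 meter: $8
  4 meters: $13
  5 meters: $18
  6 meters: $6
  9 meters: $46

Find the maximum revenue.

Build f[k] bottom-up: f[k] = max over allowed piece i of (p[i] + f[k−i]).
f[1] = 8
f[2] = 16  (first piece 1, then f[1]=8)
f[3] = 24  (first piece 1, then f[2]=16)
f[4] = 32  (first piece 1, then f[3]=24)
f[5] = 40  (first piece 1, then f[4]=32)
f[6] = 48  (first piece 1, then f[5]=40)
f[7] = 56  (first piece 1, then f[6]=48)
f[8] = 64  (first piece 1, then f[7]=56)
f[9] = 72  (first piece 1, then f[8]=64)
f[10] = 80  (first piece 1, then f[9]=72)
One optimal cutting: 1 + 1 + 1 + 1 + 1 + 1 + 1 + 1 + 1 + 1 → $80.

80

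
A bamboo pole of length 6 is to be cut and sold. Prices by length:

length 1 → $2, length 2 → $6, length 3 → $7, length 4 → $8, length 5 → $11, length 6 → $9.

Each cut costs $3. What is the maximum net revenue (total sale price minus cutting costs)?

12

Consider every possible first cut. v[k] is the best of p[i]+v[k−i] over all sellable i≤k, charging 3 whenever i<k.
v[1] = 2
v[2] = max(2+2-3, 6+0) = 6
v[3] = max(2+6-3, 6+2-3, 7+0) = 7
v[4] = max(2+7-3, 6+6-3, 7+2-3, 8+0) = 9
v[5] = max(2+9-3, 6+7-3, 7+6-3, 8+2-3, 11+0) = 11
v[6] = max(2+11-3, 6+9-3, 7+7-3, 8+6-3, 11+2-3, 9+0) = 12
One optimal plan: pieces 2 + 2 + 2 (2 cuts) → $18 − $6 = $12.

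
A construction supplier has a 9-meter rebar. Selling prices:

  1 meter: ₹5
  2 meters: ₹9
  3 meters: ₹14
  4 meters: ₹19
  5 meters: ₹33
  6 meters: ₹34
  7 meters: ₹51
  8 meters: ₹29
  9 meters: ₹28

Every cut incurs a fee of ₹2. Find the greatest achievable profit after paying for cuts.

Build r[k] bottom-up: r[k] = max over allowed piece i of (p[i] + r[k−i]) − 2 per cut.
r[1] = 5
r[2] = max(5+5-2, 9+0) = 9
r[3] = max(5+9-2, 9+5-2, 14+0) = 14
r[4] = max(5+14-2, 9+9-2, 14+5-2, 19+0) = 19
r[5] = max(5+19-2, 9+14-2, 14+9-2, 19+5-2, 33+0) = 33
r[6] = max(5+33-2, 9+19-2, 14+14-2, 19+9-2, 33+5-2, 34+0) = 36
r[7] = max(5+36-2, 9+33-2, 14+19-2, …, 34+5-2, 51+0) = 51
r[8] = max(5+51-2, 9+36-2, 14+33-2, …, 51+5-2, 29+0) = 54
r[9] = max(5+54-2, 9+51-2, 14+36-2, …, 29+5-2, 28+0) = 58
One optimal plan: pieces 7 + 2 (1 cut) → ₹60 − ₹2 = ₹58.

58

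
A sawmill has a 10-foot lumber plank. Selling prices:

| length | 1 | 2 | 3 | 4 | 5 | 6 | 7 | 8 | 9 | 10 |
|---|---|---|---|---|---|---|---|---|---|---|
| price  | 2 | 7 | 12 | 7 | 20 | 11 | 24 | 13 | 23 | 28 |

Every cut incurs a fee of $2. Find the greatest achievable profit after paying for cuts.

38

Let v[k] be the best obtainable value from length k. For each k, try every first piece i and keep the best of price[i] + v[k−i] minus the 2 cut fee when i<k.
v[1] = 2
v[2] = max(2+2-2, 7+0) = 7
v[3] = max(2+7-2, 7+2-2, 12+0) = 12
v[4] = max(2+12-2, 7+7-2, 12+2-2, 7+0) = 12
v[5] = max(2+12-2, 7+12-2, 12+7-2, 7+2-2, 20+0) = 20
v[6] = max(2+20-2, 7+12-2, 12+12-2, 7+7-2, 20+2-2, 11+0) = 22
v[7] = max(2+22-2, 7+20-2, 12+12-2, …, 11+2-2, 24+0) = 25
v[8] = max(2+25-2, 7+22-2, 12+20-2, …, 24+2-2, 13+0) = 30
v[9] = max(2+30-2, 7+25-2, 12+22-2, …, 13+2-2, 23+0) = 32
v[10] = max(2+32-2, 7+30-2, 12+25-2, …, 23+2-2, 28+0) = 38
One optimal plan: pieces 5 + 5 (1 cut) → $40 − $2 = $38.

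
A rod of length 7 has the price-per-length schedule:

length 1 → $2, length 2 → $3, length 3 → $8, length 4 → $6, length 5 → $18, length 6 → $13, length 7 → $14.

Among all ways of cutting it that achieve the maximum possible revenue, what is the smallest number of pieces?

Consider every possible first cut. r[k] is the best of p[i]+r[k−i] over all sellable i≤k.
r[1] = 2
r[2] = max(2+2, 3+0) = 4
r[3] = max(2+4, 3+2, 8+0) = 8
r[4] = max(2+8, 3+4, 8+2, 6+0) = 10
r[5] = max(2+10, 3+8, 8+4, 6+2, 18+0) = 18
r[6] = max(2+18, 3+10, 8+8, 6+4, 18+2, 13+0) = 20
r[7] = max(2+20, 3+18, 8+10, …, 13+2, 14+0) = 22
Maximum revenue is $22.
Now minimize piece count subject to staying optimal: for each k, pieces[k] = 1 + min over i with p[i]+r[k−i]=r[k] of pieces[k−i].
pieces[4] = 2
pieces[5] = 1
pieces[6] = 2
pieces[7] = 3

3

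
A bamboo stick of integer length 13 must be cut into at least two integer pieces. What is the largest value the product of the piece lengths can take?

108

Let f[k] be the best product for length k (with at least one cut). For each first piece i, the rest contributes max(k−i, f[k−i]).
f[2] = 1·max(1,0) = 1·1 = 1
f[3] = 1·max(2,1) = 1·2 = 2
f[4] = 2·max(2,1) = 2·2 = 4
f[5] = 2·max(3,2) = 2·3 = 6
f[6] = 3·max(3,2) = 3·3 = 9
f[7] = 2·max(5,6) = 2·6 = 12
f[8] = 2·max(6,9) = 2·9 = 18
f[9] = 3·max(6,9) = 3·9 = 27
f[10] = 2·max(8,18) = 2·18 = 36
f[11] = 2·max(9,27) = 2·27 = 54
f[12] = 3·max(9,27) = 3·27 = 81
f[13] = 2·max(11,54) = 2·54 = 108
One optimal split: 3 + 3 + 3 + 2 + 2; product 3·3·3·2·2 = 108.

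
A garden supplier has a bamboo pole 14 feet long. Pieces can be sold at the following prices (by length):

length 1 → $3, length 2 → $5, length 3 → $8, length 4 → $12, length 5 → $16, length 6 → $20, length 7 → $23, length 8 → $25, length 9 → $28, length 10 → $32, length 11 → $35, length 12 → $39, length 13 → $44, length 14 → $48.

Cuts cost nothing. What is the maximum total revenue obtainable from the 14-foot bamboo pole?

Build r[k] bottom-up: r[k] = max over allowed piece i of (p[i] + r[k−i]).
r[1] = 3
r[2] = 6  (first piece 1, then r[1]=3)
r[3] = 9  (first piece 1, then r[2]=6)
r[4] = 12  (first piece 1, then r[3]=9)
r[5] = 16
r[6] = 20
r[7] = 23  (first piece 1, then r[6]=20)
r[8] = 26  (first piece 1, then r[7]=23)
r[9] = 29  (first piece 1, then r[8]=26)
r[10] = 32  (first piece 1, then r[9]=29)
r[11] = 36  (first piece 5, then r[6]=20)
r[12] = 40  (first piece 6, then r[6]=20)
r[13] = 44
r[14] = 48
Best is to sell the whole 14-foot piece uncut for $48.

48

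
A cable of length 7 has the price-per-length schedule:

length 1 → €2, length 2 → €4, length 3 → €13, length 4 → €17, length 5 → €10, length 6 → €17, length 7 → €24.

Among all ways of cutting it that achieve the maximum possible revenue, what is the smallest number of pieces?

2

Let r[k] be the best obtainable value from length k. For each k, try every first piece i and keep the best of price[i] + r[k−i].
r[1] = 2
r[2] = max(2+2, 4+0) = 4
r[3] = max(2+4, 4+2, 13+0) = 13
r[4] = max(2+13, 4+4, 13+2, 17+0) = 17
r[5] = max(2+17, 4+13, 13+4, 17+2, 10+0) = 19
r[6] = max(2+19, 4+17, 13+13, 17+4, 10+2, 17+0) = 26
r[7] = max(2+26, 4+19, 13+17, …, 17+2, 24+0) = 30
Maximum revenue is €30.
Now minimize piece count subject to staying optimal: for each k, pieces[k] = 1 + min over i with p[i]+r[k−i]=r[k] of pieces[k−i].
pieces[4] = 1
pieces[5] = 2
pieces[6] = 2
pieces[7] = 2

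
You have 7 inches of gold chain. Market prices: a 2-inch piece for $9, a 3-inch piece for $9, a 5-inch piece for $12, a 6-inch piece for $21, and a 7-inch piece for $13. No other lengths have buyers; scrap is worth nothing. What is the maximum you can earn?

Let f[k] be the best obtainable value from length k. For each k, try every first piece i and keep the best of price[i] + f[k−i].
f[1] = 0
f[2] = 9
f[3] = max(9+0, 9+0) = 9
f[4] = max(9+9, 9+0) = 18
f[5] = max(9+9, 9+9, 12+0) = 18
f[6] = max(9+18, 9+9, 12+0, 21+0) = 27
f[7] = max(9+18, 9+18, 12+9, 21+0, 13+0) = 27
One optimal cutting: pieces 2 + 2 + 2 with 1 inch of scrap → $27.

27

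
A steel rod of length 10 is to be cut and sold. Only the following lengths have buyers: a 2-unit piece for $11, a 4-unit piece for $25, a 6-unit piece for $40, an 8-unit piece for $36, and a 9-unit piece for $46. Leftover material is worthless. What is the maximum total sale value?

65

Build f[k] bottom-up: f[k] = max over allowed piece i of (p[i] + f[k−i]).
f[1] = 0
f[2] = 11
f[3] = 11
f[4] = max(11+11, 25+0) = 25
f[5] = max(11+11, 25+0) = 25
f[6] = max(11+25, 25+11, 40+0) = 40
f[7] = max(11+25, 25+11, 40+0) = 40
f[8] = max(11+40, 25+25, 40+11, 36+0) = 51
f[9] = max(11+40, 25+25, 40+11, 36+0, 46+0) = 51
f[10] = max(11+51, 25+40, 40+25, 36+11, 46+0) = 65
One optimal cutting: 6 + 4 → $65.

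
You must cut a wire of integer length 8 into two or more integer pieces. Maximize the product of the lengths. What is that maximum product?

18

Fill g[k] for k=2..8: at each k try every first piece i and multiply by the better of (k−i) uncut or g[k−i].
g[2] = 1·max(1,0) = 1·1 = 1
g[3] = 1·max(2,1) = 1·2 = 2
g[4] = 2·max(2,1) = 2·2 = 4
g[5] = 2·max(3,2) = 2·3 = 6
g[6] = 3·max(3,2) = 3·3 = 9
g[7] = 2·max(5,6) = 2·6 = 12
g[8] = 2·max(6,9) = 2·9 = 18
One optimal split: 3 + 3 + 2; product 3·3·2 = 18.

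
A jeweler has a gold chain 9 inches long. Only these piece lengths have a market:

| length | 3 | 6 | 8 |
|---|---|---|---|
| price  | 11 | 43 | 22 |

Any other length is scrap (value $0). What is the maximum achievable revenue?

Let best[k] be the best obtainable value from length k. For each k, try every first piece i and keep the best of price[i] + best[k−i].
best[1] = 0
best[2] = 0
best[3] = 11
best[4] = 11
best[5] = 11
best[6] = 43
best[7] = 43
best[8] = 43
best[9] = 54  (first piece 3, then best[6]=43)
One optimal cutting: 6 + 3 → $54.

54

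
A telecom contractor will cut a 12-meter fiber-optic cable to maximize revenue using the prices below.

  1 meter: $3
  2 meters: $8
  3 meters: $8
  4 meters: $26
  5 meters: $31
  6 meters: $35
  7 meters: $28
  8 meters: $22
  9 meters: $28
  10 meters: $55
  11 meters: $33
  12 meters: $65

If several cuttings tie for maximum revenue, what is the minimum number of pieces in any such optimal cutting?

Consider every possible first cut. r[k] is the best of p[i]+r[k−i] over all sellable i≤k.
r[1] = 3
r[2] = 8
r[3] = 11  (first piece 1, then r[2]=8)
r[4] = 26
r[5] = 31
r[6] = 35
r[7] = 39  (first piece 2, then r[5]=31)
r[8] = 52  (first piece 4, then r[4]=26)
r[9] = 57  (first piece 4, then r[5]=31)
r[10] = 62  (first piece 5, then r[5]=31)
r[11] = 66  (first piece 5, then r[6]=35)
r[12] = 78  (first piece 4, then r[8]=52)
Maximum revenue is $78.
Now minimize piece count subject to staying optimal: for each k, pieces[k] = 1 + min over i with p[i]+r[k−i]=r[k] of pieces[k−i].
pieces[9] = 2
pieces[10] = 2
pieces[11] = 2
pieces[12] = 3

3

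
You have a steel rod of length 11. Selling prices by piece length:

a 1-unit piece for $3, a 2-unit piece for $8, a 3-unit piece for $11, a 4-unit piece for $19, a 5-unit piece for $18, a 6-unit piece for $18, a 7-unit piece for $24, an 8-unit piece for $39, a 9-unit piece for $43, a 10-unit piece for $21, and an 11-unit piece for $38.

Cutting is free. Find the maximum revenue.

Consider every possible first cut. best[k] is the best of p[i]+best[k−i] over all sellable i≤k.
best[1] = 3
best[2] = max(3+3, 8+0) = 8
best[3] = max(3+8, 8+3, 11+0) = 11
best[4] = max(3+11, 8+8, 11+3, 19+0) = 19
best[5] = max(3+19, 8+11, 11+8, 19+3, 18+0) = 22
best[6] = max(3+22, 8+19, 11+11, 19+8, 18+3, 18+0) = 27
best[7] = max(3+27, 8+22, 11+19, …, 18+3, 24+0) = 30
best[8] = max(3+30, 8+27, 11+22, …, 24+3, 39+0) = 39
best[9] = max(3+39, 8+30, 11+27, …, 39+3, 43+0) = 43
best[10] = max(3+43, 8+39, 11+30, …, 43+3, 21+0) = 47
best[11] = max(3+47, 8+43, 11+39, …, 21+3, 38+0) = 51
One optimal cutting: 9 + 2 → $43 + $8 = $51.

51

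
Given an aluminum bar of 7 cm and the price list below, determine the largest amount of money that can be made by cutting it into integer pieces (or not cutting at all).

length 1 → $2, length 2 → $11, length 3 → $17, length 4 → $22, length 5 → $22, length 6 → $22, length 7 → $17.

39

Consider every possible first cut. r[k] is the best of p[i]+r[k−i] over all sellable i≤k.
r[1] = 2
r[2] = max(2+2, 11+0) = 11
r[3] = max(2+11, 11+2, 17+0) = 17
r[4] = max(2+17, 11+11, 17+2, 22+0) = 22
r[5] = max(2+22, 11+17, 17+11, 22+2, 22+0) = 28
r[6] = max(2+28, 11+22, 17+17, 22+11, 22+2, 22+0) = 34
r[7] = max(2+34, 11+28, 17+22, …, 22+2, 17+0) = 39
One optimal cutting: 3 + 2 + 2 → $17 + $11 + $11 = $39.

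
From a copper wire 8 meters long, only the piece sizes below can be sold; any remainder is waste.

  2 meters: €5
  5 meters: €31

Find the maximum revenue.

36

Let r[k] be the best obtainable value from length k. For each k, try every first piece i and keep the best of price[i] + r[k−i].
r[1] = 0
r[2] = 5
r[3] = 5
r[4] = 10  (first piece 2, then r[2]=5)
r[5] = max(5+5, 31+0) = 31
r[6] = max(5+10, 31+0) = 31
r[7] = max(5+31, 31+5) = 36
r[8] = max(5+31, 31+5) = 36
One optimal cutting: pieces 5 + 2 with 1 meter of scrap → €36.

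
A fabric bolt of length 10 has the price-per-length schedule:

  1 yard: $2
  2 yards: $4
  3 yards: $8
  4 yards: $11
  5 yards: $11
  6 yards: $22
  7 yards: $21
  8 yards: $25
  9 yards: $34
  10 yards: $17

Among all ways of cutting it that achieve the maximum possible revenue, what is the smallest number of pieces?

2

Consider every possible first cut. r[k] is the best of p[i]+r[k−i] over all sellable i≤k.
r[1] = 2
r[2] = 4  (first piece 1, then r[1]=2)
r[3] = 8
r[4] = 11
r[5] = 13  (first piece 1, then r[4]=11)
r[6] = 22
r[7] = 24  (first piece 1, then r[6]=22)
r[8] = 26  (first piece 1, then r[7]=24)
r[9] = 34
r[10] = 36  (first piece 1, then r[9]=34)
Maximum revenue is $36.
Now minimize piece count subject to staying optimal: for each k, pieces[k] = 1 + min over i with p[i]+r[k−i]=r[k] of pieces[k−i].
pieces[7] = 2
pieces[8] = 2
pieces[9] = 1
pieces[10] = 2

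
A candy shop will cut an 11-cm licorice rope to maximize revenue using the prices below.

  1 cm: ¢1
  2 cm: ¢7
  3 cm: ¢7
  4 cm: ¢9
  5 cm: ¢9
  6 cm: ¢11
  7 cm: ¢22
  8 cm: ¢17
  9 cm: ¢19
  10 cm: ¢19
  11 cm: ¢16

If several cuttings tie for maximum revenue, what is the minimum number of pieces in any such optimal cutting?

Consider every possible first cut. r[k] is the best of p[i]+r[k−i] over all sellable i≤k.
r[1] = 1
r[2] = 7
r[3] = 8  (first piece 1, then r[2]=7)
r[4] = 14  (first piece 2, then r[2]=7)
r[5] = 15  (first piece 1, then r[4]=14)
r[6] = 21  (first piece 2, then r[4]=14)
r[7] = 22  (first piece 1, then r[6]=21)
r[8] = 28  (first piece 2, then r[6]=21)
r[9] = 29  (first piece 1, then r[8]=28)
r[10] = 35  (first piece 2, then r[8]=28)
r[11] = 36  (first piece 1, then r[10]=35)
Maximum revenue is ¢36.
Now minimize piece count subject to staying optimal: for each k, pieces[k] = 1 + min over i with p[i]+r[k−i]=r[k] of pieces[k−i].
pieces[8] = 4
pieces[9] = 2
pieces[10] = 5
pieces[11] = 3

3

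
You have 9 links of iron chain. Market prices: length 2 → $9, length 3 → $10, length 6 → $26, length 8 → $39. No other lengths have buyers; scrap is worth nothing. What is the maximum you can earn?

Let r[k] be the best obtainable value from length k. For each k, try every first piece i and keep the best of price[i] + r[k−i].
r[1] = 0
r[2] = 9
r[3] = max(9+0, 10+0) = 10
r[4] = max(9+9, 10+0) = 18
r[5] = max(9+10, 10+9) = 19
r[6] = max(9+18, 10+10, 26+0) = 27
r[7] = max(9+19, 10+18, 26+0) = 28
r[8] = max(9+27, 10+19, 26+9, 39+0) = 39
r[9] = max(9+28, 10+27, 26+10, 39+0) = 39
One optimal cutting: pieces 8 with 1 link of scrap → $39.

39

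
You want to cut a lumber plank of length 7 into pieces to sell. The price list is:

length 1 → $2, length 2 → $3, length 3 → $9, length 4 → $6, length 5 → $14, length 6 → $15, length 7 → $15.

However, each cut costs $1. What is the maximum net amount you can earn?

18

Consider every possible first cut. r[k] is the best of p[i]+r[k−i] over all sellable i≤k, charging 1 whenever i<k.
r[1] = 2
r[2] = 3  (first piece 1, then r[1]=2)
r[3] = 9
r[4] = 10  (first piece 1, then r[3]=9)
r[5] = 14
r[6] = 17  (first piece 3, then r[3]=9)
r[7] = 18  (first piece 1, then r[6]=17)
One optimal plan: pieces 3 + 3 + 1 (2 cuts) → $20 − $2 = $18.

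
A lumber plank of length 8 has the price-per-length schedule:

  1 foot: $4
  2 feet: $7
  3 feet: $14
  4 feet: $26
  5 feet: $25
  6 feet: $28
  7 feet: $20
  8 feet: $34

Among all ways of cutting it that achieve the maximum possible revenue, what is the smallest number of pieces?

Build r[k] bottom-up: r[k] = max over allowed piece i of (p[i] + r[k−i]).
r[1] = 4
r[2] = max(4+4, 7+0) = 8
r[3] = max(4+8, 7+4, 14+0) = 14
r[4] = max(4+14, 7+8, 14+4, 26+0) = 26
r[5] = max(4+26, 7+14, 14+8, 26+4, 25+0) = 30
r[6] = max(4+30, 7+26, 14+14, 26+8, 25+4, 28+0) = 34
r[7] = max(4+34, 7+30, 14+26, …, 28+4, 20+0) = 40
r[8] = max(4+40, 7+34, 14+30, …, 20+4, 34+0) = 52
Maximum revenue is $52.
Now minimize piece count subject to staying optimal: for each k, pieces[k] = 1 + min over i with p[i]+r[k−i]=r[k] of pieces[k−i].
pieces[5] = 2
pieces[6] = 3
pieces[7] = 2
pieces[8] = 2

2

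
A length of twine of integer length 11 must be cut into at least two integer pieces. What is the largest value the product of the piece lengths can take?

Fill f[k] for k=2..11: at each k try every first piece i and multiply by the better of (k−i) uncut or f[k−i].
Small cases: f[2]=1, f[3]=2, f[4]=4.
f[5] = max(1*4, 2*3, 3*2, 4*1) = 6
f[6] = max(1*6, 2*4, 3*3, 4*2, 5*1) = 9
f[7] = max(1*9, 2*6, 3*4, 4*3, 5*2, 6*1) = 12
f[8] = max(1*12, 2*9, 3*6, …, 6*2, 7*1) = 18
f[9] = max(1*18, 2*12, 3*9, …, 7*2, 8*1) = 27
f[10] = max(1*27, 2*18, 3*12, …, 8*2, 9*1) = 36
f[11] = max(1*36, 2*27, 3*18, …, 9*2, 10*1) = 54
One optimal split: 3 + 3 + 3 + 2; product 3*3*3*2 = 54.

54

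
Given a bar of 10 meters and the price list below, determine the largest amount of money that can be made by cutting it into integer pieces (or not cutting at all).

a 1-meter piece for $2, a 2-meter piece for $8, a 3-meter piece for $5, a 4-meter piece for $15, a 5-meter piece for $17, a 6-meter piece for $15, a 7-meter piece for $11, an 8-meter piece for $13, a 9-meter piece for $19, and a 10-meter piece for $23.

40

Build v[k] bottom-up: v[k] = max over allowed piece i of (p[i] + v[k−i]).
v[1] = 2
v[2] = max(2+2, 8+0) = 8
v[3] = max(2+8, 8+2, 5+0) = 10
v[4] = max(2+10, 8+8, 5+2, 15+0) = 16
v[5] = max(2+16, 8+10, 5+8, 15+2, 17+0) = 18
v[6] = max(2+18, 8+16, 5+10, 15+8, 17+2, 15+0) = 24
v[7] = max(2+24, 8+18, 5+16, …, 15+2, 11+0) = 26
v[8] = max(2+26, 8+24, 5+18, …, 11+2, 13+0) = 32
v[9] = max(2+32, 8+26, 5+24, …, 13+2, 19+0) = 34
v[10] = max(2+34, 8+32, 5+26, …, 19+2, 23+0) = 40
One optimal cutting: 2 + 2 + 2 + 2 + 2 → $8 + $8 + $8 + $8 + $8 = $40.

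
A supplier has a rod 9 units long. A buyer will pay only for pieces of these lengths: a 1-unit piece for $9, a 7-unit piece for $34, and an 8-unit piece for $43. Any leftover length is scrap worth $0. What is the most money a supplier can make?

Consider every possible first cut. r[k] is the best of p[i]+r[k−i] over all sellable i≤k.
r[1] = 9
r[2] = 18  (first piece 1, then r[1]=9)
r[3] = 27  (first piece 1, then r[2]=18)
r[4] = 36  (first piece 1, then r[3]=27)
r[5] = 45  (first piece 1, then r[4]=36)
r[6] = 54  (first piece 1, then r[5]=45)
r[7] = 63  (first piece 1, then r[6]=54)
r[8] = 72  (first piece 1, then r[7]=63)
r[9] = 81  (first piece 1, then r[8]=72)
One optimal cutting: 1 + 1 + 1 + 1 + 1 + 1 + 1 + 1 + 1 → $81.

81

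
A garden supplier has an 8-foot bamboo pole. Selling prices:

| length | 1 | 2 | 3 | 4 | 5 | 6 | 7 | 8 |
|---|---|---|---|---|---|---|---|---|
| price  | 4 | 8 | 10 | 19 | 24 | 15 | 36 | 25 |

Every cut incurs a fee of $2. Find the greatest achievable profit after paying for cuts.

38

Let net[k] be the best obtainable value from length k. For each k, try every first piece i and keep the best of price[i] + net[k−i] minus the 2 cut fee when i<k.
net[1] = 4
net[2] = 8
net[3] = 10  (first piece 1, then net[2]=8)
net[4] = 19
net[5] = 24
net[6] = 26  (first piece 1, then net[5]=24)
net[7] = 36
net[8] = 38  (first piece 1, then net[7]=36)
One optimal plan: pieces 7 + 1 (1 cut) → $40 − $2 = $38.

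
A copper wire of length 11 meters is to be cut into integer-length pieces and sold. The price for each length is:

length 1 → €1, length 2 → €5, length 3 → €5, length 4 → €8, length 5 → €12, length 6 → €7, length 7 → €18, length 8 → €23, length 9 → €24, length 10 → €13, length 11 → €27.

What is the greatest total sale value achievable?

29

Consider every possible first cut. v[k] is the best of p[i]+v[k−i] over all sellable i≤k.
v[1] = 1
v[2] = 5
v[3] = 6  (first piece 1, then v[2]=5)
v[4] = 10  (first piece 2, then v[2]=5)
v[5] = 12
v[6] = 15  (first piece 2, then v[4]=10)
v[7] = 18
v[8] = 23
v[9] = 24  (first piece 1, then v[8]=23)
v[10] = 28  (first piece 2, then v[8]=23)
v[11] = 29  (first piece 1, then v[10]=28)
One optimal cutting: 8 + 2 + 1 → €23 + €5 + €1 = €29.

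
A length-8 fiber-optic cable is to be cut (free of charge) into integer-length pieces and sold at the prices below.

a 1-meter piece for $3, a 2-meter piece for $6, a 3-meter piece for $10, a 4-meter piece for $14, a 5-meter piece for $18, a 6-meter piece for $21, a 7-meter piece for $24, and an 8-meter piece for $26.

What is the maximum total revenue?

28

Consider every possible first cut. R[k] is the best of p[i]+R[k−i] over all sellable i≤k.
R[1] = 3
R[2] = max(3+3, 6+0) = 6
R[3] = max(3+6, 6+3, 10+0) = 10
R[4] = max(3+10, 6+6, 10+3, 14+0) = 14
R[5] = max(3+14, 6+10, 10+6, 14+3, 18+0) = 18
R[6] = max(3+18, 6+14, 10+10, 14+6, 18+3, 21+0) = 21
R[7] = max(3+21, 6+18, 10+14, …, 21+3, 24+0) = 24
R[8] = max(3+24, 6+21, 10+18, …, 24+3, 26+0) = 28
One optimal cutting: 5 + 3 → $18 + $10 = $28.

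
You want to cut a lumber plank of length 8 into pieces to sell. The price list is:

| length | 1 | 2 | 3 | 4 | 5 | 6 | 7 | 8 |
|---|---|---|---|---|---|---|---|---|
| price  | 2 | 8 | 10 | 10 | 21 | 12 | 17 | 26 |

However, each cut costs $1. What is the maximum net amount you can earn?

30

Let r[k] be the best obtainable value from length k. For each k, try every first piece i and keep the best of price[i] + r[k−i] minus the 1 cut fee when i<k.
r[1] = 2
r[2] = 8
r[3] = 10
r[4] = 15  (first piece 2, then r[2]=8)
r[5] = 21
r[6] = 22  (first piece 1, then r[5]=21)
r[7] = 28  (first piece 2, then r[5]=21)
r[8] = 30  (first piece 3, then r[5]=21)
One optimal plan: pieces 5 + 3 (1 cut) → $31 − $1 = $30.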